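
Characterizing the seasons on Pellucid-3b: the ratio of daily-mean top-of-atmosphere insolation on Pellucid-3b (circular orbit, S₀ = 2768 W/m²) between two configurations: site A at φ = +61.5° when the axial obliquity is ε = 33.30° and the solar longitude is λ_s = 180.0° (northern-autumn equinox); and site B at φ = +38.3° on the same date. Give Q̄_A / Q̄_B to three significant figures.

Q̄_A / Q̄_B ≈ 0.608

— Configuration A (φ=+61.5°):
Solar declination: sin δ = sin ε · sin λ_s = sin 33.30° × sin 180.0° = 0.00000, so δ = +0.000°.
cos H₀ = −tan(+61.5°) tan(+0.000°) = -0.0000, H₀ = 1.5708 rad.
Bracket: H₀ sin φ sin δ + cos φ cos δ sin H₀ = 1.5708×0.87882×0.00000 + 0.47716×1.00000×1.00000 = 0.000000 + 0.477160 = 0.477160.
Q̄ = (S₀/π) × [bracket] = (2768/π) × 0.477160 = 420.42 W/m².
— Configuration B (φ=+38.3°):
cos H₀ = −tan(+38.3°) tan(+0.000°) = -0.0000, H₀ = 1.5708 rad.
Bracket: H₀ sin φ sin δ + cos φ cos δ sin H₀ = 1.5708×0.61978×0.00000 + 0.78478×1.00000×1.00000 = 0.000000 + 0.784780 = 0.784780.
Q̄ = (S₀/π) × [bracket] = (2768/π) × 0.784780 = 691.46 W/m².
Ratio Q̄_A / Q̄_B = 420.42 / 691.46 = 0.6080.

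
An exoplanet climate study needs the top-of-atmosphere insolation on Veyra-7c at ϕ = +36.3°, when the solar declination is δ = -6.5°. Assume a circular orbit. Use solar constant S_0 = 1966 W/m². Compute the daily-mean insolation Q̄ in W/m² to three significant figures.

Q̄ ≈ 437 W/m²

cos h₀ = −tan(+36.3°) tan(-6.500°) = 0.0837, h₀ = 1.4870 rad.
Bracket: h₀ sin ϕ sin δ + cos ϕ cos δ sin h₀ = 1.4870×0.59201×-0.11320 + 0.80593×0.99357×0.99649 = -0.099652 + 0.797937 = 0.698285.
Q̄ = (S_0/π) × [bracket] = (1966/π) × 0.698285 = 437.0 W/m².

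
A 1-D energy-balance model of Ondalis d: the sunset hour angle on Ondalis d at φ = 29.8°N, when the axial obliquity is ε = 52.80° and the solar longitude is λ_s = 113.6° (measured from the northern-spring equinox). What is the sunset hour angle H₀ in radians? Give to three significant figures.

Solar declination: sin δ = sin ε · sin λ_s = sin 52.80° × sin 113.6° = 0.72991, so δ = +46.879°.
cos H₀ = −tan φ · tan δ = −tan(+29.8°) × tan(+46.879°) = -0.6116, so H₀ = 2.2288 rad = 127.70°.

H₀ = 2.23 rad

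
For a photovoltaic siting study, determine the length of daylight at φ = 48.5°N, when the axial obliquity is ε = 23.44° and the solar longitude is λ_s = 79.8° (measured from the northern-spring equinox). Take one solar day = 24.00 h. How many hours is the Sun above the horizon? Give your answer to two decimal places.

15.83 h

Solar declination: sin δ = sin ε · sin λ_s = sin 23.44° × sin 79.8° = 0.39150, so δ = +23.048°.
cos H₀ = −tan φ · tan δ = −tan(+48.5°) × tan(+23.048°) = -0.4809, so H₀ = 2.0725 rad = 118.74°.
Daylight = 2H₀/(2π) × 24.00 h = (2.0725/π) × 24.00 = 15.83 h.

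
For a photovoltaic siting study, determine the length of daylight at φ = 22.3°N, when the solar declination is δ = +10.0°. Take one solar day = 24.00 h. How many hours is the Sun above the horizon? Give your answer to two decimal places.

12.55 h

cos H₀ = −tan φ · tan δ = −tan(+22.3°) × tan(+10.000°) = -0.0723, so H₀ = 1.6432 rad = 94.15°.
Daylight = 2H₀/(2π) × 24.00 h = (1.6432/π) × 24.00 = 12.55 h.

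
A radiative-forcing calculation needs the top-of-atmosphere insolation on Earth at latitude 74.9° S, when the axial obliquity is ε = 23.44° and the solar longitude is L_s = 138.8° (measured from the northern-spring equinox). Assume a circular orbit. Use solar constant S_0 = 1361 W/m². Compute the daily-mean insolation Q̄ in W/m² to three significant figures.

Q̄ ≈ 0.00 W/m²

Solar declination: sin δ = sin ε · sin L_s = sin 23.44° × sin 138.8° = 0.26202, so δ = +15.190°.
cos h₀ = −tan(-74.9°) tan(+15.190°) = 1.0062 ≥ 1 ⇒ polar night, h₀ = 0 and Q̄ = 0.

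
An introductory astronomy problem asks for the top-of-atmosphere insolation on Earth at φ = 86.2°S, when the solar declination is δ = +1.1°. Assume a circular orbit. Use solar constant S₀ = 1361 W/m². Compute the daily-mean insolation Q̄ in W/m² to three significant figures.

cos H₀ = −tan(-86.2°) tan(+1.100°) = 0.2891, H₀ = 1.2775 rad.
Bracket: H₀ sin φ sin δ + cos φ cos δ sin H₀ = 1.2775×-0.99780×0.01920 + 0.06627×0.99982×0.95730 = -0.024474 + 0.063429 = 0.038955.
Q̄ = (S₀/π) × [bracket] = (1361/π) × 0.038955 = 16.88 W/m².

Q̄ ≈ 16.9 W/m²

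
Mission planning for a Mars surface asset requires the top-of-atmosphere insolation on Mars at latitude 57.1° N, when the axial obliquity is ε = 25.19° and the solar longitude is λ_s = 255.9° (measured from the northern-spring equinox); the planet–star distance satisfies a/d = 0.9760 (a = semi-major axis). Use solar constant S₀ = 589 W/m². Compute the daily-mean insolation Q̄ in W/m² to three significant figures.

Solar declination: sin δ = sin ε · sin λ_s = sin 25.19° × sin 255.9° = -0.41280, so δ = -24.381°.
cos H₀ = −tan(+57.1°) tan(-24.381°) = 0.7006, H₀ = 0.7946 rad.
Bracket: H₀ sin φ sin δ + cos φ cos δ sin H₀ = 0.7946×0.83962×-0.41280 + 0.54317×0.91082×0.71359 = -0.275404 + 0.353034 = 0.077630.
Inverse-square distance factor (a/d)² = 0.9760² = 0.952576.
Q̄ = (S₀/π) × 0.952576 × [bracket] = (589/π) × 0.952576 × 0.077630 = 13.86 W/m².

Q̄ ≈ 13.9 W/m²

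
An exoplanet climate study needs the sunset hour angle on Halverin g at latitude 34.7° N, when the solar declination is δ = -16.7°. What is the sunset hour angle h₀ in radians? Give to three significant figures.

cos h₀ = −tan ϕ · tan δ = −tan(+34.7°) × tan(-16.700°) = 0.2077, so h₀ = 1.3615 rad = 78.01°.

h₀ = 1.36 rad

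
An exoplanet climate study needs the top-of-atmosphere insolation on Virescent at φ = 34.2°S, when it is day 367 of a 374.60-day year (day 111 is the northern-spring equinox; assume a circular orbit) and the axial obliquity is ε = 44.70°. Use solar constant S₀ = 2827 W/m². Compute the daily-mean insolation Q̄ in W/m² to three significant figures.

Q̄ ≈ 1.18e+03 W/m²

Solar longitude: λ_s = 360° × (367 − 111)/374.60 = 246.022°.
sin δ = sin 44.70° × sin 246.022° = -0.64269, so δ = -39.993°.
cos H₀ = −tan(-34.2°) tan(-39.993°) = -0.5701, H₀ = 2.1774 rad.
Bracket: H₀ sin φ sin δ + cos φ cos δ sin H₀ = 2.1774×-0.56208×-0.64269 + 0.82708×0.76612×0.82157 = 0.786571 + 0.520582 = 1.307153.
Q̄ = (S₀/π) × [bracket] = (2827/π) × 1.307153 = 1176 W/m².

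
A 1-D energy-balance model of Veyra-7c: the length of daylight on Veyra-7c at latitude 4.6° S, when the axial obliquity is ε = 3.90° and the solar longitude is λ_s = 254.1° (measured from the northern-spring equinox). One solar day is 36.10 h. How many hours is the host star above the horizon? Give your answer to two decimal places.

Solar declination: sin δ = sin ε · sin λ_s = sin 3.90° × sin 254.1° = -0.06541, so δ = -3.751°.
cos H₀ = −tan φ · tan δ = −tan(-4.6°) × tan(-3.751°) = -0.0053, so H₀ = 1.5761 rad = 90.30°.
Daylight = 2H₀/(2π) × 36.10 h = (1.5761/π) × 36.10 = 18.11 h.

18.11 h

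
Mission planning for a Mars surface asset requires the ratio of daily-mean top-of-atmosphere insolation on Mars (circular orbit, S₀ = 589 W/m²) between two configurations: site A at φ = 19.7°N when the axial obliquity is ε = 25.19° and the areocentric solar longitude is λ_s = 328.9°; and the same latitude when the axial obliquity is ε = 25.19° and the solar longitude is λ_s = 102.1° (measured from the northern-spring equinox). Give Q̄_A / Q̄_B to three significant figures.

— Configuration A (φ=+19.7°):
sin δ = sin 25.19° × sin 328.9° = -0.21985, so δ = -12.700°.
cos H₀ = −tan(+19.7°) tan(-12.700°) = 0.0807, H₀ = 1.4900 rad.
Bracket: H₀ sin φ sin δ + cos φ cos δ sin H₀ = 1.4900×0.33710×-0.21985 + 0.94147×0.97553×0.99674 = -0.110426 + 0.915438 = 0.805012.
Q̄ = (S₀/π) × [bracket] = (589/π) × 0.805012 = 150.93 W/m².
— Configuration B (φ=+19.7°):
Solar declination: sin δ = sin ε · sin λ_s = sin 25.19° × sin 102.1° = 0.41617, so δ = +24.593°.
cos H₀ = −tan(+19.7°) tan(+24.593°) = -0.1639, H₀ = 1.7354 rad.
Bracket: H₀ sin φ sin δ + cos φ cos δ sin H₀ = 1.7354×0.33710×0.41617 + 0.94147×0.90929×0.98648 = 0.243461 + 0.844495 = 1.087956.
Q̄ = (S₀/π) × [bracket] = (589/π) × 1.087956 = 203.97 W/m².
Ratio Q̄_A / Q̄_B = 150.93 / 203.97 = 0.7400.

Q̄_A / Q̄_B ≈ 0.740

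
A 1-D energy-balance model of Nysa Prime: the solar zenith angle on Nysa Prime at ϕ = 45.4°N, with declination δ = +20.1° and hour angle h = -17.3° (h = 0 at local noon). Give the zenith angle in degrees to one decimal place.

θ_z = 29.0°

cos θ_z = sin ϕ sin δ + cos ϕ cos δ cos h = 0.244695 + 0.629558 = 0.874253.
θ_z = arccos(0.874253) = 29.0°.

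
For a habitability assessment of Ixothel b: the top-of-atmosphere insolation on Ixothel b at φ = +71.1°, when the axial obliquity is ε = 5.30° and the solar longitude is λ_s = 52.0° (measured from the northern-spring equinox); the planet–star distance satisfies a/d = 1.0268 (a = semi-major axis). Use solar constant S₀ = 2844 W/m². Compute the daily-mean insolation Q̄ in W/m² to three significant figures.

Solar declination: sin δ = sin ε · sin λ_s = sin 5.30° × sin 52.0° = 0.07279, so δ = +4.174°.
cos H₀ = −tan(+71.1°) tan(+4.174°) = -0.2132, H₀ = 1.7856 rad.
Bracket: H₀ sin φ sin δ + cos φ cos δ sin H₀ = 1.7856×0.94609×0.07279 + 0.32392×0.99735×0.97702 = 0.122967 + 0.315638 = 0.438605.
Inverse-square distance factor (a/d)² = 1.0268² = 1.054318.
Q̄ = (S₀/π) × 1.054318 × [bracket] = (2844/π) × 1.054318 × 0.438605 = 418.6 W/m².

Q̄ ≈ 419 W/m²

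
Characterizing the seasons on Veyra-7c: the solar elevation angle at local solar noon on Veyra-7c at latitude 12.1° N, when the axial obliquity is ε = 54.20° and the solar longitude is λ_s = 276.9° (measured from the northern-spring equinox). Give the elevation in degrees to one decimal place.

Solar declination: sin δ = sin ε · sin λ_s = sin 54.20° × sin 276.9° = -0.80519, so δ = -53.629°.
At local noon the hour angle is zero, so the zenith angle equals |φ − δ| = |+12.1° − (-53.629°)| = 65.729°.
Elevation = 90° − 65.729° = 24.3°.

24.3°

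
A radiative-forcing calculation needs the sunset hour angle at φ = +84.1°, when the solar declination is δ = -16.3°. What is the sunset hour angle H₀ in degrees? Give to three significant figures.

cos H₀ = −tan φ · tan δ = 2.8297 ≥ 1, so the Sun never rises (polar night) and H₀ = 0.

H₀ = 0.00°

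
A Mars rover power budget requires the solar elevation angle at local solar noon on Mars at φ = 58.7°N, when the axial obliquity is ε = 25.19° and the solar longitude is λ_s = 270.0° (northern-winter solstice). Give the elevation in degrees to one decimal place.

6.1°

Solar declination: sin δ = sin ε · sin λ_s = sin 25.19° × sin 270.0° = -0.42562, so δ = -25.190°.
At local noon the hour angle is zero, so the zenith angle equals |φ − δ| = |+58.7° − (-25.190°)| = 83.890°.
Elevation = 90° − 83.890° = 6.1°.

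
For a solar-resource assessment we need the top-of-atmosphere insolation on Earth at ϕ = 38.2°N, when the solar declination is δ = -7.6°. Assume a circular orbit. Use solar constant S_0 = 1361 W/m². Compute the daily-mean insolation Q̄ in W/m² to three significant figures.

cos h₀ = −tan(+38.2°) tan(-7.600°) = 0.1050, h₀ = 1.4656 rad.
Bracket: h₀ sin ϕ sin δ + cos ϕ cos δ sin h₀ = 1.4656×0.61841×-0.13226 + 0.78586×0.99122×0.99447 = -0.119873 + 0.774652 = 0.654779.
Q̄ = (S_0/π) × [bracket] = (1361/π) × 0.654779 = 283.7 W/m².

Q̄ ≈ 284 W/m²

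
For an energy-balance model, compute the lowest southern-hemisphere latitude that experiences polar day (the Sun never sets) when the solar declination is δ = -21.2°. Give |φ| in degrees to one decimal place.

Polar day requires cos H₀ = −tan φ tan δ ≤ −1, i.e. tan φ tan δ ≥ 1.
The boundary is |tan φ| · |tan δ| = 1, so |φ| = 90° − |δ| = 90° − 21.2° = 68.8° in the southern hemisphere.

|φ| = 68.8°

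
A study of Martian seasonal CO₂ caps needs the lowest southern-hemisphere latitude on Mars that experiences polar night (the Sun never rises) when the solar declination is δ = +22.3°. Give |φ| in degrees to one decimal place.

|φ| = 67.7°

Polar night requires cos H₀ = −tan φ tan δ ≥ 1, i.e. tan φ tan δ ≤ −1.
The boundary is |tan φ| · |tan δ| = 1, so |φ| = 90° − |δ| = 90° − 22.3° = 67.7° in the southern hemisphere.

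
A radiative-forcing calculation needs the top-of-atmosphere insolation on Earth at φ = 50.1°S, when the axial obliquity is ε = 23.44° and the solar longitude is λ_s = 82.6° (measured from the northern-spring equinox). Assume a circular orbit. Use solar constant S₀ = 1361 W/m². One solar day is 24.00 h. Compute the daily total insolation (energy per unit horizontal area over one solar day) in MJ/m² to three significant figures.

7.25 MJ/m²

Solar declination: sin δ = sin ε · sin λ_s = sin 23.44° × sin 82.6° = 0.39448, so δ = +23.233°.
cos H₀ = −tan(-50.1°) tan(+23.233°) = 0.5134, H₀ = 1.0316 rad.
Bracket: H₀ sin φ sin δ + cos φ cos δ sin H₀ = 1.0316×-0.76717×0.39448 + 0.64145×0.91891×0.85814 = -0.312196 + 0.505818 = 0.193622.
Q̄ = (S₀/π) × [bracket] = (1361/π) × 0.193622 = 83.881 W/m².
Daily total = Q̄ × 24.00 h × 3600 s/h = 83.881 × 24.00 × 3600 / 10⁶ = 7.247 MJ/m².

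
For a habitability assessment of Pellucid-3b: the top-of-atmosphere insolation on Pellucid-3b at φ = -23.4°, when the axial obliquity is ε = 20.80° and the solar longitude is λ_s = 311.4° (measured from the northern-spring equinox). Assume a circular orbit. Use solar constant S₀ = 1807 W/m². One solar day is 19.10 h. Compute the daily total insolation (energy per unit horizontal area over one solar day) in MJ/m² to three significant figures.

Solar declination: sin δ = sin ε · sin λ_s = sin 20.80° × sin 311.4° = -0.26637, so δ = -15.448°.
cos H₀ = −tan(-23.4°) tan(-15.448°) = -0.1196, H₀ = 1.6907 rad.
Bracket: H₀ sin φ sin δ + cos φ cos δ sin H₀ = 1.6907×-0.39715×-0.26637 + 0.91775×0.96387×0.99282 = 0.178857 + 0.878240 = 1.057097.
Q̄ = (S₀/π) × [bracket] = (1807/π) × 1.057097 = 608.03 W/m².
Daily total = Q̄ × 19.10 h × 3600 s/h = 608.03 × 19.10 × 3600 / 10⁶ = 41.81 MJ/m².

41.8 MJ/m²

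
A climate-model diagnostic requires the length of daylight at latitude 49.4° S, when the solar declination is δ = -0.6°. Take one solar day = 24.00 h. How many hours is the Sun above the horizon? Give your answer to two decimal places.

12.09 h

cos h₀ = −tan ϕ · tan δ = −tan(-49.4°) × tan(-0.600°) = -0.0122, so h₀ = 1.5830 rad = 90.70°.
Daylight = 2h₀/(2π) × 24.00 h = (1.5830/π) × 24.00 = 12.09 h.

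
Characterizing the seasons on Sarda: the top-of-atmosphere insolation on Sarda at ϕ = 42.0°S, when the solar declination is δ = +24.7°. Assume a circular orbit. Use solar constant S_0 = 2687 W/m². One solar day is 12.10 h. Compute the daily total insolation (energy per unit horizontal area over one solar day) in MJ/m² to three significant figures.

11.0 MJ/m²

cos h₀ = −tan(-42.0°) tan(+24.700°) = 0.4141, h₀ = 1.1438 rad.
Bracket: h₀ sin ϕ sin δ + cos ϕ cos δ sin h₀ = 1.1438×-0.66913×0.41787 + 0.74314×0.90851×0.91021 = -0.319817 + 0.614528 = 0.294711.
Q̄ = (S_0/π) × [bracket] = (2687/π) × 0.294711 = 252.07 W/m².
Daily total = Q̄ × 12.10 h × 3600 s/h = 252.07 × 12.10 × 3600 / 10⁶ = 10.98 MJ/m².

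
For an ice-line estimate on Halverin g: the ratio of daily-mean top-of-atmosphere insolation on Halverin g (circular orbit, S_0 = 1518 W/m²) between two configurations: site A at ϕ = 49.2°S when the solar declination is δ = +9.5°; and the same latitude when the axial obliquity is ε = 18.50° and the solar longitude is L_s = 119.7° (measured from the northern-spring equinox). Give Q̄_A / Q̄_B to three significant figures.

Q̄_A / Q̄_B ≈ 1.37

— Configuration A (ϕ=-49.2°):
cos h₀ = −tan(-49.2°) tan(+9.500°) = 0.1939, h₀ = 1.3757 rad.
Bracket: h₀ sin ϕ sin δ + cos ϕ cos δ sin h₀ = 1.3757×-0.75700×0.16505 + 0.65342×0.98629×0.98103 = -0.171884 + 0.632236 = 0.460352.
Q̄ = (S_0/π) × [bracket] = (1518/π) × 0.460352 = 222.44 W/m².
— Configuration B (ϕ=-49.2°):
Solar declination: sin δ = sin ε · sin L_s = sin 18.50° × sin 119.7° = 0.27562, so δ = +15.999°.
cos h₀ = −tan(-49.2°) tan(+15.999°) = 0.3322, h₀ = 1.2322 rad.
Bracket: h₀ sin ϕ sin δ + cos ϕ cos δ sin h₀ = 1.2322×-0.75700×0.27562 + 0.65342×0.96127×0.94322 = -0.257092 + 0.592449 = 0.335357.
Q̄ = (S_0/π) × [bracket] = (1518/π) × 0.335357 = 162.04 W/m².
Ratio Q̄_A / Q̄_B = 222.44 / 162.04 = 1.373.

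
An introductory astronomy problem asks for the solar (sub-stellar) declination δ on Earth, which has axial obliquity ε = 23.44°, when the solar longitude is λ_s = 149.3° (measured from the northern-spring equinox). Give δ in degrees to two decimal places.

δ = +11.72°

sin δ = sin ε · sin λ_s = sin 23.44° × sin 149.3° = 0.203088.
δ = arcsin(0.203088) = +11.72°.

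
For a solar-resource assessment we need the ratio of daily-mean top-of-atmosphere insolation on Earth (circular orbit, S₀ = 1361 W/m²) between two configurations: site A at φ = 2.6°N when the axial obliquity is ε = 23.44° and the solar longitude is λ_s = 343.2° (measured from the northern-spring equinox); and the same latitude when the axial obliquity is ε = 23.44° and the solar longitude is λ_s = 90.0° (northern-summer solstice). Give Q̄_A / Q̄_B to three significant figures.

— Configuration A (φ=+2.6°):
Solar declination: sin δ = sin ε · sin λ_s = sin 23.44° × sin 343.2° = -0.11497, so δ = -6.602°.
cos H₀ = −tan(+2.6°) tan(-6.602°) = 0.0053, H₀ = 1.5655 rad.
Bracket: H₀ sin φ sin δ + cos φ cos δ sin H₀ = 1.5655×0.04536×-0.11497 + 0.99897×0.99337×0.99999 = -0.008164 + 0.992337 = 0.984173.
Q̄ = (S₀/π) × [bracket] = (1361/π) × 0.984173 = 426.36 W/m².
— Configuration B (φ=+2.6°):
Solar declination: sin δ = sin ε · sin λ_s = sin 23.44° × sin 90.0° = 0.39779, so δ = +23.440°.
cos H₀ = −tan(+2.6°) tan(+23.440°) = -0.0197, H₀ = 1.5905 rad.
Bracket: H₀ sin φ sin δ + cos φ cos δ sin H₀ = 1.5905×0.04536×0.39779 + 0.99897×0.91748×0.99981 = 0.028699 + 0.916361 = 0.945060.
Q̄ = (S₀/π) × [bracket] = (1361/π) × 0.945060 = 409.42 W/m².
Ratio Q̄_A / Q̄_B = 426.36 / 409.42 = 1.041.

Q̄_A / Q̄_B ≈ 1.04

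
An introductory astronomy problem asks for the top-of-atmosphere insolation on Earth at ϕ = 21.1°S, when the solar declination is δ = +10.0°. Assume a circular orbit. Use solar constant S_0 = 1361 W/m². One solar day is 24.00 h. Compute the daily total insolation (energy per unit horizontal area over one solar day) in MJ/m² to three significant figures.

cos h₀ = −tan(-21.1°) tan(+10.000°) = 0.0680, h₀ = 1.5027 rad.
Bracket: h₀ sin ϕ sin δ + cos ϕ cos δ sin h₀ = 1.5027×-0.36000×0.17365 + 0.93295×0.98481×0.99768 = -0.093940 + 0.916647 = 0.822707.
Q̄ = (S_0/π) × [bracket] = (1361/π) × 0.822707 = 356.41 W/m².
Daily total = Q̄ × 24.00 h × 3600 s/h = 356.41 × 24.00 × 3600 / 10⁶ = 30.79 MJ/m².

30.8 MJ/m²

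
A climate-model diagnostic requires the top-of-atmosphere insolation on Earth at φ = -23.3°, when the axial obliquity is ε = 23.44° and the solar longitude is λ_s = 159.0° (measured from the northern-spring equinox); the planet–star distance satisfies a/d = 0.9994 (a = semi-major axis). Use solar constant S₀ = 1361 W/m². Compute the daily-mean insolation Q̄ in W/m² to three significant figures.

Q̄ ≈ 356 W/m²

Solar declination: sin δ = sin ε · sin λ_s = sin 23.44° × sin 159.0° = 0.14255, so δ = +8.196°.
cos H₀ = −tan(-23.3°) tan(+8.196°) = 0.0620, H₀ = 1.5087 rad.
Bracket: H₀ sin φ sin δ + cos φ cos δ sin H₀ = 1.5087×-0.39555×0.14255 + 0.91845×0.98979×0.99807 = -0.085069 + 0.907318 = 0.822249.
Inverse-square distance factor (a/d)² = 0.9994² = 0.998800.
Q̄ = (S₀/π) × 0.998800 × [bracket] = (1361/π) × 0.998800 × 0.822249 = 355.8 W/m².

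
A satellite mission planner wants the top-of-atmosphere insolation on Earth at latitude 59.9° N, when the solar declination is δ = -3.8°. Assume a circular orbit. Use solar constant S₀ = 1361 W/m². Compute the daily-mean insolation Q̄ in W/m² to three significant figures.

Q̄ ≈ 179 W/m²

cos H₀ = −tan(+59.9°) tan(-3.800°) = 0.1146, H₀ = 1.4560 rad.
Bracket: H₀ sin φ sin δ + cos φ cos δ sin H₀ = 1.4560×0.86515×-0.06627 + 0.50151×0.99780×0.99341 = -0.083478 + 0.497109 = 0.413631.
Q̄ = (S₀/π) × [bracket] = (1361/π) × 0.413631 = 179.2 W/m².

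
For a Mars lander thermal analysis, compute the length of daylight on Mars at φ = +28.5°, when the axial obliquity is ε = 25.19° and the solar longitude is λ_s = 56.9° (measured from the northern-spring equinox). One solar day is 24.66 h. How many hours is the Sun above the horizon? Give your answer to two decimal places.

13.97 h

Solar declination: sin δ = sin ε · sin λ_s = sin 25.19° × sin 56.9° = 0.35655, so δ = +20.889°.
cos H₀ = −tan φ · tan δ = −tan(+28.5°) × tan(+20.889°) = -0.2072, so H₀ = 1.7795 rad = 101.96°.
Daylight = 2H₀/(2π) × 24.66 h = (1.7795/π) × 24.66 = 13.97 h.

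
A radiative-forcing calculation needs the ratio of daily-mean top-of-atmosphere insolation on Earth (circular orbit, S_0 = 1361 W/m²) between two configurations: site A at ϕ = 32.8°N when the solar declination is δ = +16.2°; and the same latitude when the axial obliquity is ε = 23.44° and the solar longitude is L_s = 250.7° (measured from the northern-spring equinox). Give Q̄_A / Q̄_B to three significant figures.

Q̄_A / Q̄_B ≈ 2.18

— Configuration A (ϕ=+32.8°):
cos h₀ = −tan(+32.8°) tan(+16.200°) = -0.1872, h₀ = 1.7591 rad.
Bracket: h₀ sin ϕ sin δ + cos ϕ cos δ sin h₀ = 1.7591×0.54171×0.27899 + 0.84057×0.96029×0.98232 = 0.265856 + 0.792920 = 1.058776.
Q̄ = (S_0/π) × [bracket] = (1361/π) × 1.058776 = 458.68 W/m².
— Configuration B (ϕ=+32.8°):
Solar declination: sin δ = sin ε · sin L_s = sin 23.44° × sin 250.7° = -0.37543, so δ = -22.051°.
cos h₀ = −tan(+32.8°) tan(-22.051°) = 0.2610, h₀ = 1.3067 rad.
Bracket: h₀ sin ϕ sin δ + cos ϕ cos δ sin h₀ = 1.3067×0.54171×-0.37543 + 0.84057×0.92685×0.96533 = -0.265749 + 0.752072 = 0.486323.
Q̄ = (S_0/π) × [bracket] = (1361/π) × 0.486323 = 210.68 W/m².
Ratio Q̄_A / Q̄_B = 458.68 / 210.68 = 2.177.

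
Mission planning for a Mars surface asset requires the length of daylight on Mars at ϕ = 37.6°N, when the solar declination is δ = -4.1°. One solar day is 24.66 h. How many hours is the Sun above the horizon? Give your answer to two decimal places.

11.90 h

cos h₀ = −tan ϕ · tan δ = −tan(+37.6°) × tan(-4.100°) = 0.0552, so h₀ = 1.5156 rad = 86.84°.
Daylight = 2h₀/(2π) × 24.66 h = (1.5156/π) × 24.66 = 11.90 h.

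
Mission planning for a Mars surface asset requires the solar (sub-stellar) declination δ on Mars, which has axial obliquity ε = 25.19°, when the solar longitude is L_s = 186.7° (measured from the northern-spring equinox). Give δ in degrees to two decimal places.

sin δ = sin ε · sin L_s = sin 25.19° × sin 186.7° = -0.049658.
δ = arcsin(-0.049658) = -2.85°.

δ = -2.85°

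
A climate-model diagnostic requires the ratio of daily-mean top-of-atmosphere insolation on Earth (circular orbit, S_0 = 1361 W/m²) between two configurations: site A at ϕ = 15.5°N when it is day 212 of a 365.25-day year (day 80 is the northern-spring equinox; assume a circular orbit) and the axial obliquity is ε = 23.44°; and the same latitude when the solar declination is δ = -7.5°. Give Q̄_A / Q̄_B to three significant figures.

Q̄_A / Q̄_B ≈ 1.16

— Configuration A (ϕ=+15.5°):
Solar longitude: L_s = 360° × (212 − 80)/365.25 = 130.103°.
sin δ = sin 23.44° × sin 130.103° = 0.30427, so δ = +17.714°.
cos h₀ = −tan(+15.5°) tan(+17.714°) = -0.0886, h₀ = 1.6595 rad.
Bracket: h₀ sin ϕ sin δ + cos ϕ cos δ sin h₀ = 1.6595×0.26724×0.30427 + 0.96363×0.95259×0.99607 = 0.134939 + 0.914337 = 1.049276.
Q̄ = (S_0/π) × [bracket] = (1361/π) × 1.049276 = 454.57 W/m².
— Configuration B (ϕ=+15.5°):
cos h₀ = −tan(+15.5°) tan(-7.500°) = 0.0365, h₀ = 1.5343 rad.
Bracket: h₀ sin ϕ sin δ + cos ϕ cos δ sin h₀ = 1.5343×0.26724×-0.13053 + 0.96363×0.99144×0.99933 = -0.053521 + 0.954741 = 0.901220.
Q̄ = (S_0/π) × [bracket] = (1361/π) × 0.901220 = 390.43 W/m².
Ratio Q̄_A / Q̄_B = 454.57 / 390.43 = 1.164.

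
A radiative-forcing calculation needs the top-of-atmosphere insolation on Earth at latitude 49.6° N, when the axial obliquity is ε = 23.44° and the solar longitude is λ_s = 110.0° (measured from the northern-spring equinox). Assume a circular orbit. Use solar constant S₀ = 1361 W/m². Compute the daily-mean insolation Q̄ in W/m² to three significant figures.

Q̄ ≈ 484 W/m²

Solar declination: sin δ = sin ε · sin λ_s = sin 23.44° × sin 110.0° = 0.37380, so δ = +21.950°.
cos H₀ = −tan(+49.6°) tan(+21.950°) = -0.4735, H₀ = 2.0641 rad.
Bracket: H₀ sin φ sin δ + cos φ cos δ sin H₀ = 2.0641×0.76154×0.37380 + 0.64812×0.92751×0.88077 = 0.587574 + 0.529464 = 1.117038.
Q̄ = (S₀/π) × [bracket] = (1361/π) × 1.117038 = 483.9 W/m².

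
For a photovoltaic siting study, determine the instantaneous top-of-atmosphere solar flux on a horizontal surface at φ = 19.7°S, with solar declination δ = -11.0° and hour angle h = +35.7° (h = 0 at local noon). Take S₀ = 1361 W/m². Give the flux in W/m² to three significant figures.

cos θ_z = sin φ sin δ + cos φ cos δ cos h = 0.064321 + 0.750506 = 0.814827.
Flux = S₀ · cos θ_z = 1361 × 0.814827 = 1109 W/m².

1.11e+03 W/m²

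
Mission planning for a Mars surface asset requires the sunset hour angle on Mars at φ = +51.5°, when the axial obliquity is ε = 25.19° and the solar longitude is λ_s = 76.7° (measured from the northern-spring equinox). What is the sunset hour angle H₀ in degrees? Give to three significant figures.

Solar declination: sin δ = sin ε · sin λ_s = sin 25.19° × sin 76.7° = 0.41421, so δ = +24.469°.
cos H₀ = −tan φ · tan δ = −tan(+51.5°) × tan(+24.469°) = -0.5721, so H₀ = 2.1799 rad = 124.90°.

H₀ = 125°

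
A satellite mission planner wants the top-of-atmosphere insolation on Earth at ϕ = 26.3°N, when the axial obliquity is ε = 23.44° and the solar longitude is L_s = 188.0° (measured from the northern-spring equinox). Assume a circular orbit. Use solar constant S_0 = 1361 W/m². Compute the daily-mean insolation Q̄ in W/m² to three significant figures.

Q̄ ≈ 371 W/m²

Solar declination: sin δ = sin ε · sin L_s = sin 23.44° × sin 188.0° = -0.05536, so δ = -3.174°.
cos h₀ = −tan(+26.3°) tan(-3.174°) = 0.0274, h₀ = 1.5434 rad.
Bracket: h₀ sin ϕ sin δ + cos ϕ cos δ sin h₀ = 1.5434×0.44307×-0.05536 + 0.89649×0.99847×0.99962 = -0.037857 + 0.894778 = 0.856921.
Q̄ = (S_0/π) × [bracket] = (1361/π) × 0.856921 = 371.2 W/m².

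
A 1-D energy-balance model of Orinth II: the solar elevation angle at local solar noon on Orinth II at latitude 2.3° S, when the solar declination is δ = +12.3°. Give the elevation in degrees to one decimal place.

At local noon the hour angle is zero, so the zenith angle equals |φ − δ| = |-2.3° − (+12.300°)| = 14.600°.
Elevation = 90° − 14.600° = 75.4°.

75.4°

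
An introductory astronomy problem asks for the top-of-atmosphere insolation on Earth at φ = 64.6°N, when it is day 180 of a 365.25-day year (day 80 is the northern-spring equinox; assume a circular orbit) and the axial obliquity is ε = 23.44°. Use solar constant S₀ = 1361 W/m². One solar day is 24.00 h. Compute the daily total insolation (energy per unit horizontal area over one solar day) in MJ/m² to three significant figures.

Solar longitude: λ_s = 360° × (180 − 80)/365.25 = 98.563°.
sin δ = sin 23.44° × sin 98.563° = 0.39335, so δ = +23.163°.
cos H₀ = −tan(+64.6°) tan(+23.163°) = -0.9010, H₀ = 2.6930 rad.
Bracket: H₀ sin φ sin δ + cos φ cos δ sin H₀ = 2.6930×0.90334×0.39335 + 0.42894×0.91939×0.43374 = 0.956900 + 0.171051 = 1.127951.
Q̄ = (S₀/π) × [bracket] = (1361/π) × 1.127951 = 488.65 W/m².
Daily total = Q̄ × 24.00 h × 3600 s/h = 488.65 × 24.00 × 3600 / 10⁶ = 42.22 MJ/m².

42.2 MJ/m²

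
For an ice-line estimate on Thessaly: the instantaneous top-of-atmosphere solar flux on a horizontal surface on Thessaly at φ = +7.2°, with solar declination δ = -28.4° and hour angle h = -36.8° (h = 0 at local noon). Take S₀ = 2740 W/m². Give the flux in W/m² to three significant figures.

cos θ_z = sin φ sin δ + cos φ cos δ cos h = -0.059612 + 0.698808 = 0.639196.
Flux = S₀ · cos θ_z = 2740 × 0.639196 = 1751 W/m².

1.75e+03 W/m²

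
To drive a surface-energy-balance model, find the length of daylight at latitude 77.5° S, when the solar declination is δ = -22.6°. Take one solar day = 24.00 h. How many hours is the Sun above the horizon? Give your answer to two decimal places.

24.00 h

Sunrise equation: cos H₀ = −tan φ · tan δ = -1.8776 ≤ −1, so the Sun never sets (polar day) and H₀ = π.
Daylight = 2H₀/(2π) × 24.00 h = (3.1416/π) × 24.00 = 24.00 h.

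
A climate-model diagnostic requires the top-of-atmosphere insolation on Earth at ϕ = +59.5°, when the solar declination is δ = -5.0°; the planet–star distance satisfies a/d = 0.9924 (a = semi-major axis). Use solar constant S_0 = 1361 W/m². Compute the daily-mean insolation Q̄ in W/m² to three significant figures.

Q̄ ≈ 168 W/m²

cos h₀ = −tan(+59.5°) tan(-5.000°) = 0.1485, h₀ = 1.4217 rad.
Bracket: h₀ sin ϕ sin δ + cos ϕ cos δ sin h₀ = 1.4217×0.86163×-0.08716 + 0.50754×0.99619×0.98891 = -0.106769 + 0.499999 = 0.393230.
Inverse-square distance factor (a/d)² = 0.9924² = 0.984858.
Q̄ = (S_0/π) × 0.984858 × [bracket] = (1361/π) × 0.984858 × 0.393230 = 167.8 W/m².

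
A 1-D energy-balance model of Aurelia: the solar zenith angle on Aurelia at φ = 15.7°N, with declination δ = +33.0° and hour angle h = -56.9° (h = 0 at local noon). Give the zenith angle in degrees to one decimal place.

cos θ_z = sin φ sin δ + cos φ cos δ cos h = 0.147380 + 0.440912 = 0.588292.
θ_z = arccos(0.588292) = 54.0°.

θ_z = 54.0°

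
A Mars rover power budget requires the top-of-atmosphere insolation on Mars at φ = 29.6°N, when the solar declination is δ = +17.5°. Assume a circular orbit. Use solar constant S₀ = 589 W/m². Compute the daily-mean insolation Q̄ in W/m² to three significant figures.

cos H₀ = −tan(+29.6°) tan(+17.500°) = -0.1791, H₀ = 1.7509 rad.
Bracket: H₀ sin φ sin δ + cos φ cos δ sin H₀ = 1.7509×0.49394×0.30071 + 0.86949×0.95372×0.98383 = 0.260066 + 0.815841 = 1.075907.
Q̄ = (S₀/π) × [bracket] = (589/π) × 1.075907 = 201.7 W/m².

Q̄ ≈ 202 W/m²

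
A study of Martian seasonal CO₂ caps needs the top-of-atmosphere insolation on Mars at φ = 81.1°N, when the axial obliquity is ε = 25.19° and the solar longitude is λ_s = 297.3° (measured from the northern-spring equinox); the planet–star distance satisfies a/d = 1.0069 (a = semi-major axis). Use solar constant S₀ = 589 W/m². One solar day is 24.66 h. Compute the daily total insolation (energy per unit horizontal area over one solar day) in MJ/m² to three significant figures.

0.00 MJ/m²

Solar declination: sin δ = sin ε · sin λ_s = sin 25.19° × sin 297.3° = -0.37821, so δ = -22.223°.
cos H₀ = −tan(+81.1°) tan(-22.223°) = 2.6090 ≥ 1 ⇒ polar night, H₀ = 0 and Q̄ = 0.
Inverse-square distance factor (a/d)² = 1.0069² = 1.013848.
Daily total = Q̄ × 24.66 h × 3600 s/h = 0.00 MJ/m².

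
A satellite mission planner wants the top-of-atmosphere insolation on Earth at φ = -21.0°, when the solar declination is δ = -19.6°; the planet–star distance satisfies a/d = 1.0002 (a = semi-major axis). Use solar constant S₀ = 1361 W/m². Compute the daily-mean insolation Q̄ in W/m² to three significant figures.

cos H₀ = −tan(-21.0°) tan(-19.600°) = -0.1367, H₀ = 1.7079 rad.
Bracket: H₀ sin φ sin δ + cos φ cos δ sin H₀ = 1.7079×-0.35837×-0.33545 + 0.93358×0.94206×0.99061 = 0.205316 + 0.871230 = 1.076546.
Inverse-square distance factor (a/d)² = 1.0002² = 1.000400.
Q̄ = (S₀/π) × 1.000400 × [bracket] = (1361/π) × 1.000400 × 1.076546 = 466.6 W/m².

Q̄ ≈ 467 W/m²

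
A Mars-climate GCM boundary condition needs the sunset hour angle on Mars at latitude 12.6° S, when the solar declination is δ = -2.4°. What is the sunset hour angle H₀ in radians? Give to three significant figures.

cos H₀ = −tan φ · tan δ = −tan(-12.6°) × tan(-2.400°) = -0.0094, so H₀ = 1.5802 rad = 90.54°.

H₀ = 1.58 rad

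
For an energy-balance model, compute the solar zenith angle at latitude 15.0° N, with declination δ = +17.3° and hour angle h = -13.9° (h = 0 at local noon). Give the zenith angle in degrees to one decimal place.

θ_z = 13.5°

cos θ_z = sin ϕ sin δ + cos ϕ cos δ cos h = 0.076966 + 0.895222 = 0.972188.
θ_z = arccos(0.972188) = 13.5°.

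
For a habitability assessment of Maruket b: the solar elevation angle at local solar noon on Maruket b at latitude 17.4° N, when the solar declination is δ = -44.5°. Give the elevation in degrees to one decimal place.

28.1°

At local noon the hour angle is zero, so the zenith angle equals |φ − δ| = |+17.4° − (-44.500°)| = 61.900°.
Elevation = 90° − 61.900° = 28.1°.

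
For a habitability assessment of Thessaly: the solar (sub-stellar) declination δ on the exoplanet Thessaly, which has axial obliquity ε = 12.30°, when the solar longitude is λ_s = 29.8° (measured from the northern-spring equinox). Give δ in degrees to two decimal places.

δ = +6.08°

sin δ = sin ε · sin λ_s = sin 12.30° × sin 29.8° = 0.105871.
δ = arcsin(0.105871) = +6.08°.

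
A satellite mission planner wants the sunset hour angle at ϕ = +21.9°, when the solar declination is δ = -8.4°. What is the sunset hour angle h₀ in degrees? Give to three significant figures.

cos h₀ = −tan ϕ · tan δ = −tan(+21.9°) × tan(-8.400°) = 0.0594, so h₀ = 1.5114 rad = 86.60°.

h₀ = 86.6°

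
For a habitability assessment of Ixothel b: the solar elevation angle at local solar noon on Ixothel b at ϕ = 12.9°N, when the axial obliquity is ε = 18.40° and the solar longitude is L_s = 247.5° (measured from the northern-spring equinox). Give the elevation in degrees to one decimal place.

60.1°

Solar declination: sin δ = sin ε · sin L_s = sin 18.40° × sin 247.5° = -0.29162, so δ = -16.955°.
At local noon the hour angle is zero, so the zenith angle equals |ϕ − δ| = |+12.9° − (-16.955°)| = 29.855°.
Elevation = 90° − 29.855° = 60.1°.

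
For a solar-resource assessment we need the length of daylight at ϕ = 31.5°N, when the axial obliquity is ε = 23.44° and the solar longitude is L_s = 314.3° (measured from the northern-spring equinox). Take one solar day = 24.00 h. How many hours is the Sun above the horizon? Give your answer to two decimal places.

Solar declination: sin δ = sin ε · sin L_s = sin 23.44° × sin 314.3° = -0.28469, so δ = -16.541°.
cos h₀ = −tan ϕ · tan δ = −tan(+31.5°) × tan(-16.541°) = 0.1820, so h₀ = 1.3878 rad = 79.51°.
Daylight = 2h₀/(2π) × 24.00 h = (1.3878/π) × 24.00 = 10.60 h.

10.60 h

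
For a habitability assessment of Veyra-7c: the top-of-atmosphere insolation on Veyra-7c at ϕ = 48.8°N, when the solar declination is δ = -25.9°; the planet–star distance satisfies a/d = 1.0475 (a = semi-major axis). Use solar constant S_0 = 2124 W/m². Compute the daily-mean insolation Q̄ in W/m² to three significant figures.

Q̄ ≈ 126 W/m²

cos h₀ = −tan(+48.8°) tan(-25.900°) = 0.5547, h₀ = 0.9828 rad.
Bracket: h₀ sin ϕ sin δ + cos ϕ cos δ sin h₀ = 0.9828×0.75241×-0.43680 + 0.65869×0.89956×0.83207 = -0.323000 + 0.493027 = 0.170027.
Inverse-square distance factor (a/d)² = 1.0475² = 1.097256.
Q̄ = (S_0/π) × 1.097256 × [bracket] = (2124/π) × 1.097256 × 0.170027 = 126.1 W/m².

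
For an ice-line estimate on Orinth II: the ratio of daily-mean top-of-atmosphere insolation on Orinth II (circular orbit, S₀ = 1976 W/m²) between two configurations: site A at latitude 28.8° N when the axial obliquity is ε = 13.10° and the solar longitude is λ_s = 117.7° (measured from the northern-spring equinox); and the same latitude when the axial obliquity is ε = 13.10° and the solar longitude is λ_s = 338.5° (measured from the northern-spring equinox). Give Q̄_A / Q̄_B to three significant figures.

— Configuration A (φ=+28.8°):
Solar declination: sin δ = sin ε · sin λ_s = sin 13.10° × sin 117.7° = 0.20068, so δ = +11.576°.
cos H₀ = −tan(+28.8°) tan(+11.576°) = -0.1126, H₀ = 1.6836 rad.
Bracket: H₀ sin φ sin δ + cos φ cos δ sin H₀ = 1.6836×0.48175×0.20068 + 0.87631×0.97966×0.99364 = 0.162766 + 0.853026 = 1.015792.
Q̄ = (S₀/π) × [bracket] = (1976/π) × 1.015792 = 638.91 W/m².
— Configuration B (φ=+28.8°):
Solar declination: sin δ = sin ε · sin λ_s = sin 13.10° × sin 338.5° = -0.08307, so δ = -4.765°.
cos H₀ = −tan(+28.8°) tan(-4.765°) = 0.0458, H₀ = 1.5250 rad.
Bracket: H₀ sin φ sin δ + cos φ cos δ sin H₀ = 1.5250×0.48175×-0.08307 + 0.87631×0.99654×0.99895 = -0.061029 + 0.872361 = 0.811332.
Q̄ = (S₀/π) × [bracket] = (1976/π) × 0.811332 = 510.31 W/m².
Ratio Q̄_A / Q̄_B = 638.91 / 510.31 = 1.252.

Q̄_A / Q̄_B ≈ 1.25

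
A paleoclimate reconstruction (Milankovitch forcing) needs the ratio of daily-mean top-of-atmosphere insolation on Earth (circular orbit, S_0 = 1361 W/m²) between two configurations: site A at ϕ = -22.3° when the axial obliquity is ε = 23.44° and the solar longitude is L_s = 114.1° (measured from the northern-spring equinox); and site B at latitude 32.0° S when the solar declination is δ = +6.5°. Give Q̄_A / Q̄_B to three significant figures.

Q̄_A / Q̄_B ≈ 0.875

— Configuration A (ϕ=-22.3°):
Solar declination: sin δ = sin ε · sin L_s = sin 23.44° × sin 114.1° = 0.36311, so δ = +21.292°.
cos h₀ = −tan(-22.3°) tan(+21.292°) = 0.1598, h₀ = 1.4103 rad.
Bracket: h₀ sin ϕ sin δ + cos ϕ cos δ sin h₀ = 1.4103×-0.37946×0.36311 + 0.92521×0.93174×0.98714 = -0.194319 + 0.850969 = 0.656650.
Q̄ = (S_0/π) × [bracket] = (1361/π) × 0.656650 = 284.47 W/m².
— Configuration B (ϕ=-32.0°):
cos h₀ = −tan(-32.0°) tan(+6.500°) = 0.0712, h₀ = 1.4995 rad.
Bracket: h₀ sin ϕ sin δ + cos ϕ cos δ sin h₀ = 1.4995×-0.52992×0.11320 + 0.84805×0.99357×0.99746 = -0.089950 + 0.840457 = 0.750507.
Q̄ = (S_0/π) × [bracket] = (1361/π) × 0.750507 = 325.13 W/m².
Ratio Q̄_A / Q̄_B = 284.47 / 325.13 = 0.8749.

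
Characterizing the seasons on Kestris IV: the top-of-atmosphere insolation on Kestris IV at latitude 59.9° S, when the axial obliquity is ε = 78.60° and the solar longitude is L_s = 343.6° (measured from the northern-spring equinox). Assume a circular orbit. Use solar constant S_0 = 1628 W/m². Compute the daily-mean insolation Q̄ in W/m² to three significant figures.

Solar declination: sin δ = sin ε · sin L_s = sin 78.60° × sin 343.6° = -0.27677, so δ = -16.068°.
cos h₀ = −tan(-59.9°) tan(-16.068°) = -0.4969, h₀ = 2.0908 rad.
Bracket: h₀ sin ϕ sin δ + cos ϕ cos δ sin h₀ = 2.0908×-0.86515×-0.27677 + 0.50151×0.96094×0.86783 = 0.500637 + 0.418226 = 0.918863.
Q̄ = (S_0/π) × [bracket] = (1628/π) × 0.918863 = 476.2 W/m².

Q̄ ≈ 476 W/m²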